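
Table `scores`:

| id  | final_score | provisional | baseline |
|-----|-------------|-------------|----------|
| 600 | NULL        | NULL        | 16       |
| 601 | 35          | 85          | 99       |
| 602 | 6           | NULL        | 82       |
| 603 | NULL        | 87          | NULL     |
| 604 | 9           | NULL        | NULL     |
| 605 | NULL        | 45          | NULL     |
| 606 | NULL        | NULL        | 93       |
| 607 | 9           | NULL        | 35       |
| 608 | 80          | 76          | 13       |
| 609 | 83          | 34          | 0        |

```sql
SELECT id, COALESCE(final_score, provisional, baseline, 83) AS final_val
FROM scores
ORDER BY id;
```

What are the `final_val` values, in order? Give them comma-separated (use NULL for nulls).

id=600: final_score=NULL, provisional=NULL, baseline=16 → 16
id=601: final_score=35 → 35
id=602: final_score=6 → 6
id=603: final_score=NULL, provisional=87 → 87
id=604: final_score=9 → 9
id=605: final_score=NULL, provisional=45 → 45
id=606: final_score=NULL, provisional=NULL, baseline=93 → 93
id=607: final_score=9 → 9
id=608: final_score=80 → 80
id=609: final_score=83 → 83

16, 35, 6, 87, 9, 45, 93, 9, 80, 83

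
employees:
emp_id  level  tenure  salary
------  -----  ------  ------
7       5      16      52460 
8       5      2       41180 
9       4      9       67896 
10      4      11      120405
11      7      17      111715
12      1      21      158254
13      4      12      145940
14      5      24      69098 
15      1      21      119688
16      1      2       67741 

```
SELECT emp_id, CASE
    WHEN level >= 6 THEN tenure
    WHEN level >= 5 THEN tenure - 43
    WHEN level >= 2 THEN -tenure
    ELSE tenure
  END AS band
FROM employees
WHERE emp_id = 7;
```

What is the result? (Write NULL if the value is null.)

emp_id = 7: level=5, tenure=16, salary=52460.
level >= 6 → false
level >= 5 → true → -27

-27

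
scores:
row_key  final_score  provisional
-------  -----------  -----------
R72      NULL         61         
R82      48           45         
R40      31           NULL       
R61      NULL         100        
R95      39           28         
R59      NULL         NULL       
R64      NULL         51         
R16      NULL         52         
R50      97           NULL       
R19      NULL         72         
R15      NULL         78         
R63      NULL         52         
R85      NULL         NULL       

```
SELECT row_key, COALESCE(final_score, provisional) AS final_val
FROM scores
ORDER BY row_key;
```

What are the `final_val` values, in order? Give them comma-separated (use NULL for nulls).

row_key=R15: final_score=NULL, provisional=78 → 78
row_key=R16: final_score=NULL, provisional=52 → 52
row_key=R19: final_score=NULL, provisional=72 → 72
row_key=R40: final_score=31 → 31
row_key=R50: final_score=97 → 97
row_key=R59: final_score=NULL, provisional=NULL (all NULL) → NULL
row_key=R61: final_score=NULL, provisional=100 → 100
row_key=R63: final_score=NULL, provisional=52 → 52
row_key=R64: final_score=NULL, provisional=51 → 51
row_key=R72: final_score=NULL, provisional=61 → 61
row_key=R82: final_score=48 → 48
row_key=R85: final_score=NULL, provisional=NULL (all NULL) → NULL
row_key=R95: final_score=39 → 39

78, 52, 72, 31, 97, NULL, 100, 52, 51, 61, 48, NULL, 39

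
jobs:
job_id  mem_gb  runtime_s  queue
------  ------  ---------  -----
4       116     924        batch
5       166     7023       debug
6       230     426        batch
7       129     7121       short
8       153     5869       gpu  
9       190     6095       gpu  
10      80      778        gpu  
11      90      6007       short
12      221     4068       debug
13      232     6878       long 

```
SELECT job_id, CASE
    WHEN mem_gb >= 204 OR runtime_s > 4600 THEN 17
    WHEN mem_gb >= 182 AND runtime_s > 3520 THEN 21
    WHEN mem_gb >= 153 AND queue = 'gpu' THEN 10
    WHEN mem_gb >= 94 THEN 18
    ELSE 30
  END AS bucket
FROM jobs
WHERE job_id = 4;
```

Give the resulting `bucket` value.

18

job_id = 4: mem_gb=116, runtime_s=924, queue=batch.
mem_gb >= 204 OR runtime_s > 4600 → false
mem_gb >= 182 AND runtime_s > 3520 → false
mem_gb >= 153 AND queue = 'gpu' → false
mem_gb >= 94 → true → 18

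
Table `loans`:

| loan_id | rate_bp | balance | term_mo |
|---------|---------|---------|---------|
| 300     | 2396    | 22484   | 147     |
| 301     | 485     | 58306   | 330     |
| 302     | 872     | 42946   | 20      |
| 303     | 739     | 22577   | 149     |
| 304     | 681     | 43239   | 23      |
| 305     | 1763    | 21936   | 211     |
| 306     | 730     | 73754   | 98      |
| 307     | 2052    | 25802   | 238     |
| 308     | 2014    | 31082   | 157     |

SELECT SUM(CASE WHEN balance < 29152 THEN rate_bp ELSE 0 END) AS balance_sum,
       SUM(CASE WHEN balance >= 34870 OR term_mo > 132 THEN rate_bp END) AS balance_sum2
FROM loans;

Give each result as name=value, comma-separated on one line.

[balance_sum: balance < 29152]
loan_id=300: ✓ → 2396
loan_id=301: ✗
loan_id=302: ✗
loan_id=303: ✓ → 739
loan_id=304: ✗
loan_id=305: ✓ → 1763
loan_id=306: ✗
loan_id=307: ✓ → 2052
loan_id=308: ✗
balance_sum = 2396 + 739 + 1763 + 2052 = 6950
—
[balance_sum2: balance >= 34870 OR term_mo > 132]
loan_id=300: ✓ → 2396
loan_id=301: ✓ → 485
loan_id=302: ✓ → 872
loan_id=303: ✓ → 739
loan_id=304: ✓ → 681
loan_id=305: ✓ → 1763
loan_id=306: ✓ → 730
loan_id=307: ✓ → 2052
loan_id=308: ✓ → 2014
balance_sum2 = 2396 + 485 + 872 + 739 + 681 + 1763 + 730 + 2052 + 2014 = 11732

balance_sum=6950, balance_sum2=11732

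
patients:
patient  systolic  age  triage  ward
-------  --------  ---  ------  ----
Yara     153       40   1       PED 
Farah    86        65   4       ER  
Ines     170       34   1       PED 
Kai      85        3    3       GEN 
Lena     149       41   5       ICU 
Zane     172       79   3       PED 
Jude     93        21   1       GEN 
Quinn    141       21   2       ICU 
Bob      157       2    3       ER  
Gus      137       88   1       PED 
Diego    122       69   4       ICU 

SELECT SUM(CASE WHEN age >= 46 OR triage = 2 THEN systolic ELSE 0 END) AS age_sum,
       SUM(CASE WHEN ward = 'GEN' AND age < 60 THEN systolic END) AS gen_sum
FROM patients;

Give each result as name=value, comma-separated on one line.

[age_sum: age >= 46 OR triage = 2]
patient=Yara: ✗
patient=Farah: ✓ → 86
patient=Ines: ✗
patient=Kai: ✗
patient=Lena: ✗
patient=Zane: ✓ → 172
patient=Jude: ✗
patient=Quinn: ✓ → 141
patient=Bob: ✗
patient=Gus: ✓ → 137
patient=Diego: ✓ → 122
age_sum = 86 + 172 + 141 + 137 + 122 = 658
—
[gen_sum: ward = 'GEN' AND age < 60]
patient=Yara: ✗
patient=Farah: ✗
patient=Ines: ✗
patient=Kai: ✓ → 85
patient=Lena: ✗
patient=Zane: ✗
patient=Jude: ✓ → 93
patient=Quinn: ✗
patient=Bob: ✗
patient=Gus: ✗
patient=Diego: ✗
gen_sum = 85 + 93 = 178

age_sum=658, gen_sum=178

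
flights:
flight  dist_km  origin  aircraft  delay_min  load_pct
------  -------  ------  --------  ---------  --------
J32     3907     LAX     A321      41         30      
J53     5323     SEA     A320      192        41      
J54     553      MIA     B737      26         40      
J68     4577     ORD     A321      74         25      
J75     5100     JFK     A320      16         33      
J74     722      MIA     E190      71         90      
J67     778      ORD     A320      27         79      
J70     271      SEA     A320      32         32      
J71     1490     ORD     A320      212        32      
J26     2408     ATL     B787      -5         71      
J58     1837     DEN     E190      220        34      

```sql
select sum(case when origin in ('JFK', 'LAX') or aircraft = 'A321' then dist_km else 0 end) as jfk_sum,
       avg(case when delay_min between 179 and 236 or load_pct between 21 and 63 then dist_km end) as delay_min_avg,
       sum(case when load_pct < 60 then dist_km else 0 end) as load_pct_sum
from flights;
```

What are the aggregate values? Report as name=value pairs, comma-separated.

[jfk_sum: origin in ('JFK', 'LAX') or aircraft = 'A321']
flight=J32: ✓ → 3907
flight=J53: ✗
flight=J54: ✗
flight=J68: ✓ → 4577
flight=J75: ✓ → 5100
flight=J74: ✗
flight=J67: ✗
flight=J70: ✗
flight=J71: ✗
flight=J26: ✗
flight=J58: ✗
jfk_sum = 3907 + 4577 + 5100 = 13584
—
[delay_min_avg: delay_min between 179 and 236 or load_pct between 21 and 63]
flight=J32: ✓ → 3907
flight=J53: ✓ → 5323
flight=J54: ✓ → 553
flight=J68: ✓ → 4577
flight=J75: ✓ → 5100
flight=J74: ✗
flight=J67: ✗
flight=J70: ✓ → 271
flight=J71: ✓ → 1490
flight=J26: ✗
flight=J58: ✓ → 1837
delay_min_avg = (3907 + 5323 + 553 + 4577 + 5100 + 271 + 1490 + 1837) / 8 = 2882.25
—
[load_pct_sum: load_pct < 60]
flight=J32: ✓ → 3907
flight=J53: ✓ → 5323
flight=J54: ✓ → 553
flight=J68: ✓ → 4577
flight=J75: ✓ → 5100
flight=J74: ✗
flight=J67: ✗
flight=J70: ✓ → 271
flight=J71: ✓ → 1490
flight=J26: ✗
flight=J58: ✓ → 1837
load_pct_sum = 3907 + 5323 + 553 + 4577 + 5100 + 271 + 1490 + 1837 = 23058

jfk_sum=13584, delay_min_avg=2882.25, load_pct_sum=23058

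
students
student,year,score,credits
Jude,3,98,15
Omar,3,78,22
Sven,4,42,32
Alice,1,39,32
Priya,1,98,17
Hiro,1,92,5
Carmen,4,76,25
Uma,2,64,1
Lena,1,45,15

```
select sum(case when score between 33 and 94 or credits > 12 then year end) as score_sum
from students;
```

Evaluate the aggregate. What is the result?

20

student=Jude: ✓ → 3
student=Omar: ✓ → 3
student=Sven: ✓ → 4
student=Alice: ✓ → 1
student=Priya: ✓ → 1
student=Hiro: ✓ → 1
student=Carmen: ✓ → 4
student=Uma: ✓ → 2
student=Lena: ✓ → 1
score_sum = 3 + 3 + 4 + 1 + 1 + 1 + 4 + 2 + 1 = 20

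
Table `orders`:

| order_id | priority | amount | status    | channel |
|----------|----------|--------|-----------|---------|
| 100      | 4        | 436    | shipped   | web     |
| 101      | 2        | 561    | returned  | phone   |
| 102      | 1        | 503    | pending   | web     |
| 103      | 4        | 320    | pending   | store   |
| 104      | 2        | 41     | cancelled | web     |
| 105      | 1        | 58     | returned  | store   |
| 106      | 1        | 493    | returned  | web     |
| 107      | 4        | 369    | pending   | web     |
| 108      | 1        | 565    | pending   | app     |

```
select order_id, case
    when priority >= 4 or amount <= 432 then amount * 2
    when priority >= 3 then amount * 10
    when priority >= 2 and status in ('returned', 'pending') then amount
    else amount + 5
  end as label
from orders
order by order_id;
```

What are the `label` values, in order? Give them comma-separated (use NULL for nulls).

872, 561, 508, 640, 82, 116, 498, 738, 570

order_id=100: priority >= 4 or amount <= 432 → 872
order_id=101: priority >= 2 and status in ('returned', 'pending') → 561
order_id=102: ELSE → 508
order_id=103: priority >= 4 or amount <= 432 → 640
order_id=104: priority >= 4 or amount <= 432 → 82
order_id=105: priority >= 4 or amount <= 432 → 116
order_id=106: ELSE → 498
order_id=107: priority >= 4 or amount <= 432 → 738
order_id=108: ELSE → 570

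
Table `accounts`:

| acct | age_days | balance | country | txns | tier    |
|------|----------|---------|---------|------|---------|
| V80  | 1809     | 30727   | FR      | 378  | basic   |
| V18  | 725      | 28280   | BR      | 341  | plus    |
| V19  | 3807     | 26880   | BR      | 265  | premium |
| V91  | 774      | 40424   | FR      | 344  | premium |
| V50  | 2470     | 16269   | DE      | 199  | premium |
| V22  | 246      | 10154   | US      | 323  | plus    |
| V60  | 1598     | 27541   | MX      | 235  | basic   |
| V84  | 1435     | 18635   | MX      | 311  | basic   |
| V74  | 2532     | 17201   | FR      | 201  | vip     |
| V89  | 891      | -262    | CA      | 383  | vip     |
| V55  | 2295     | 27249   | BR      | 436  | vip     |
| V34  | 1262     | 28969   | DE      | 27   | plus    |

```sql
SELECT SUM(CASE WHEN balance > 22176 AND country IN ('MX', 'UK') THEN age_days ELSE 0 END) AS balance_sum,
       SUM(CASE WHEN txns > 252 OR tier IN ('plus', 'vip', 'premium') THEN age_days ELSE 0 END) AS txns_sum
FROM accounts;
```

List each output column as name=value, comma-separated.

[balance_sum: balance > 22176 AND country IN ('MX', 'UK')]
acct=V80: ✗
acct=V18: ✗
acct=V19: ✗
acct=V91: ✗
acct=V50: ✗
acct=V22: ✗
acct=V60: ✓ → 1598
acct=V84: ✗
acct=V74: ✗
acct=V89: ✗
acct=V55: ✗
acct=V34: ✗
balance_sum = 1598
—
[txns_sum: txns > 252 OR tier IN ('plus', 'vip', 'premium')]
acct=V80: ✓ → 1809
acct=V18: ✓ → 725
acct=V19: ✓ → 3807
acct=V91: ✓ → 774
acct=V50: ✓ → 2470
acct=V22: ✓ → 246
acct=V60: ✗
acct=V84: ✓ → 1435
acct=V74: ✓ → 2532
acct=V89: ✓ → 891
acct=V55: ✓ → 2295
acct=V34: ✓ → 1262
txns_sum = 1809 + 725 + 3807 + 774 + 2470 + 246 + 1435 + 2532 + 891 + 2295 + 1262 = 18246

balance_sum=1598, txns_sum=18246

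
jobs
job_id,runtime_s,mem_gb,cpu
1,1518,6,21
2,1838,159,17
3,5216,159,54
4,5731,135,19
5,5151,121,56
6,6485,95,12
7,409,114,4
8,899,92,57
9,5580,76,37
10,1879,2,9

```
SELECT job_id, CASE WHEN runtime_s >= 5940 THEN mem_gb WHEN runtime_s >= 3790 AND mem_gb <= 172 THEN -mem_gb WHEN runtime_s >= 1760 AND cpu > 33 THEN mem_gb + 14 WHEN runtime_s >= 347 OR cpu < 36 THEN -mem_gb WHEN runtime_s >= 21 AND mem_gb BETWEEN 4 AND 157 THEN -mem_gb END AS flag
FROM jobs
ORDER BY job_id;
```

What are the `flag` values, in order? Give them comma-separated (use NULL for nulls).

-6, -159, -159, -135, -121, 95, -114, -92, -76, -2

job_id=1: runtime_s >= 347 OR cpu < 36 → -6
job_id=2: runtime_s >= 347 OR cpu < 36 → -159
job_id=3: runtime_s >= 3790 AND mem_gb <= 172 → -159
job_id=4: runtime_s >= 3790 AND mem_gb <= 172 → -135
job_id=5: runtime_s >= 3790 AND mem_gb <= 172 → -121
job_id=6: runtime_s >= 5940 → 95
job_id=7: runtime_s >= 347 OR cpu < 36 → -114
job_id=8: runtime_s >= 347 OR cpu < 36 → -92
job_id=9: runtime_s >= 3790 AND mem_gb <= 172 → -76
job_id=10: runtime_s >= 347 OR cpu < 36 → -2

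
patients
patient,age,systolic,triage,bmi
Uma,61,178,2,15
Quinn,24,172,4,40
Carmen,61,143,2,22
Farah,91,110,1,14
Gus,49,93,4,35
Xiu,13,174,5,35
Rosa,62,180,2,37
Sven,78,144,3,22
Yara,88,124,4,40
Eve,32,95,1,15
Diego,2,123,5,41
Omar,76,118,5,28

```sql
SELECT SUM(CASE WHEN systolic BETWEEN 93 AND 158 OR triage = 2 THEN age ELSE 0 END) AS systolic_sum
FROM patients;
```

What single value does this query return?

patient=Uma: ✓ → 61
patient=Quinn: ✗
patient=Carmen: ✓ → 61
patient=Farah: ✓ → 91
patient=Gus: ✓ → 49
patient=Xiu: ✗
patient=Rosa: ✓ → 62
patient=Sven: ✓ → 78
patient=Yara: ✓ → 88
patient=Eve: ✓ → 32
patient=Diego: ✓ → 2
patient=Omar: ✓ → 76
systolic_sum = 61 + 61 + 91 + 49 + 62 + 78 + 88 + 32 + 2 + 76 = 600

600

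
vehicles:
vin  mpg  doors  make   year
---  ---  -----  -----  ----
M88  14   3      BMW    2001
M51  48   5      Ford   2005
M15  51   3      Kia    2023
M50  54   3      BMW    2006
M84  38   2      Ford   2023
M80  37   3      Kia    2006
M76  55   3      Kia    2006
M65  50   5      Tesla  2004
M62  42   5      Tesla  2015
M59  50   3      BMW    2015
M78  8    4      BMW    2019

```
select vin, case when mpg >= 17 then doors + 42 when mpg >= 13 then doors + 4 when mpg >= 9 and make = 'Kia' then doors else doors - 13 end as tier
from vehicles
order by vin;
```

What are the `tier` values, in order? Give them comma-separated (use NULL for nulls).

vin=M15: mpg >= 17 → 45
vin=M50: mpg >= 17 → 45
vin=M51: mpg >= 17 → 47
vin=M59: mpg >= 17 → 45
vin=M62: mpg >= 17 → 47
vin=M65: mpg >= 17 → 47
vin=M76: mpg >= 17 → 45
vin=M78: ELSE → -9
vin=M80: mpg >= 17 → 45
vin=M84: mpg >= 17 → 44
vin=M88: mpg >= 13 → 7

45, 45, 47, 45, 47, 47, 45, -9, 45, 44, 7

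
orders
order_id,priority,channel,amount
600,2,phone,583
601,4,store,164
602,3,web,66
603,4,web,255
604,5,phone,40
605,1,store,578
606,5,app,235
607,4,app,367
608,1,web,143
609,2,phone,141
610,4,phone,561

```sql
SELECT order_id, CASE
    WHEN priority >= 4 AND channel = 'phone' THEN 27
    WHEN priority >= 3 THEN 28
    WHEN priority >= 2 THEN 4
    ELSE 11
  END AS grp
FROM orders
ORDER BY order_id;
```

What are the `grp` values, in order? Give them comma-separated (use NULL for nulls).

4, 28, 28, 28, 27, 11, 28, 28, 11, 4, 27

order_id=600: priority >= 2 → 4
order_id=601: priority >= 3 → 28
order_id=602: priority >= 3 → 28
order_id=603: priority >= 3 → 28
order_id=604: priority >= 4 AND channel = 'phone' → 27
order_id=605: ELSE → 11
order_id=606: priority >= 3 → 28
order_id=607: priority >= 3 → 28
order_id=608: ELSE → 11
order_id=609: priority >= 2 → 4
order_id=610: priority >= 4 AND channel = 'phone' → 27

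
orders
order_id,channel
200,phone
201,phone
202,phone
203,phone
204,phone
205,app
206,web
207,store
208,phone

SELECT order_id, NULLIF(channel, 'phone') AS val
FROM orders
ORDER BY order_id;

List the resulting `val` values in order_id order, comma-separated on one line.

NULL, NULL, NULL, NULL, NULL, app, web, store, NULL

order_id=200: channel=phone vs phone: equal → NULL
order_id=201: channel=phone vs phone: equal → NULL
order_id=202: channel=phone vs phone: equal → NULL
order_id=203: channel=phone vs phone: equal → NULL
order_id=204: channel=phone vs phone: equal → NULL
order_id=205: channel=app vs phone: differ → app
order_id=206: channel=web vs phone: differ → web
order_id=207: channel=store vs phone: differ → store
order_id=208: channel=phone vs phone: equal → NULL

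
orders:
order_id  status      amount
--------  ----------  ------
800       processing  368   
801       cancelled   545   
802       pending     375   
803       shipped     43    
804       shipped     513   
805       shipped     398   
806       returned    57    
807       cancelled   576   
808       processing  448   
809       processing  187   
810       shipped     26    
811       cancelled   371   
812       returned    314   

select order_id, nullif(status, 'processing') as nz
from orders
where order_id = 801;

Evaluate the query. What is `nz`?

order_id = 801: status=cancelled, amount=545.
status=cancelled vs processing: differ → cancelled

cancelled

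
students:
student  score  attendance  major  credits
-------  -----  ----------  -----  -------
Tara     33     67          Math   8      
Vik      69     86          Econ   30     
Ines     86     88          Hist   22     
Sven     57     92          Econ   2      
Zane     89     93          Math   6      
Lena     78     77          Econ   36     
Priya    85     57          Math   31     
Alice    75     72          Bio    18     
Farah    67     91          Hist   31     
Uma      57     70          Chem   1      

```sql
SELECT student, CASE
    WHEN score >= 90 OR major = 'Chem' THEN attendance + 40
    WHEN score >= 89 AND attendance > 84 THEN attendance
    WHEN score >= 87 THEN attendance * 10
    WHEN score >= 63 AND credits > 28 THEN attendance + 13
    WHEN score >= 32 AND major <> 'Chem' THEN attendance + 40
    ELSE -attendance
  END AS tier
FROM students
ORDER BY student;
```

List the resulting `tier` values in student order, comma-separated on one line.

student=Alice: score >= 32 AND major <> 'Chem' → 112
student=Farah: score >= 63 AND credits > 28 → 104
student=Ines: score >= 32 AND major <> 'Chem' → 128
student=Lena: score >= 63 AND credits > 28 → 90
student=Priya: score >= 63 AND credits > 28 → 70
student=Sven: score >= 32 AND major <> 'Chem' → 132
student=Tara: score >= 32 AND major <> 'Chem' → 107
student=Uma: score >= 90 OR major = 'Chem' → 110
student=Vik: score >= 63 AND credits > 28 → 99
student=Zane: score >= 89 AND attendance > 84 → 93

112, 104, 128, 90, 70, 132, 107, 110, 99, 93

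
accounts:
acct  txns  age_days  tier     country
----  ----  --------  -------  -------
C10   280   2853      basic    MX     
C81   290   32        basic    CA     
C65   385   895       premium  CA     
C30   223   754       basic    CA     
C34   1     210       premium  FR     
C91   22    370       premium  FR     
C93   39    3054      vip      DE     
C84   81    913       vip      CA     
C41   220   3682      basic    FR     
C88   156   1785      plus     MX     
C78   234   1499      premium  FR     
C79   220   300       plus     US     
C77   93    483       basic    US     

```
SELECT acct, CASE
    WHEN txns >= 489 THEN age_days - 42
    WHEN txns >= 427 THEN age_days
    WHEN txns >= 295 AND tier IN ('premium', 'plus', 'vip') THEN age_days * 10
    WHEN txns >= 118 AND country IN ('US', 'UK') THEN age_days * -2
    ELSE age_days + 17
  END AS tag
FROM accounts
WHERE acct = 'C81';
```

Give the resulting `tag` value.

acct = C81: txns=290, age_days=32, tier=basic, country=CA.
txns >= 489 → false
txns >= 427 → false
txns >= 295 AND tier IN ('premium', 'plus', 'vip') → false
txns >= 118 AND country IN ('US', 'UK') → false
No prior WHEN matched → ELSE → 49

49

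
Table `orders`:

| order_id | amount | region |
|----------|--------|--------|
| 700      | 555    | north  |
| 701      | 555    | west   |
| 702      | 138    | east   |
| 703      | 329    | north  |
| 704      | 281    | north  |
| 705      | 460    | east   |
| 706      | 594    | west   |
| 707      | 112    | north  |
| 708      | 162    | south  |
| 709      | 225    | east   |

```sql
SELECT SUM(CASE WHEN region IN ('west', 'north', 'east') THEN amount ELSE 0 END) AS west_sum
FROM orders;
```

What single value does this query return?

order_id=700: ✓ → 555
order_id=701: ✓ → 555
order_id=702: ✓ → 138
order_id=703: ✓ → 329
order_id=704: ✓ → 281
order_id=705: ✓ → 460
order_id=706: ✓ → 594
order_id=707: ✓ → 112
order_id=708: ✗
order_id=709: ✓ → 225
west_sum = 555 + 555 + 138 + 329 + 281 + 460 + 594 + 112 + 225 = 3249

3249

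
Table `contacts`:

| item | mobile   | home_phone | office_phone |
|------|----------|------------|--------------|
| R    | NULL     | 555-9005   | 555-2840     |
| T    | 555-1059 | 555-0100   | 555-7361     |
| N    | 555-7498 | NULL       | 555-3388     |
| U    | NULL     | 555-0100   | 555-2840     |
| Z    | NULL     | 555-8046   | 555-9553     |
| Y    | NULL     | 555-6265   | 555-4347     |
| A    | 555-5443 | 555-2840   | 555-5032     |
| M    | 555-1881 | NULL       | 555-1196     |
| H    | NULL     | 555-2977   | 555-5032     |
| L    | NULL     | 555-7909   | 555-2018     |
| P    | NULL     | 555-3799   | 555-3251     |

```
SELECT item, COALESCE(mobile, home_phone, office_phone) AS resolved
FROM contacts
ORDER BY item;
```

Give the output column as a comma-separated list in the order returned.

555-5443, 555-2977, 555-7909, 555-1881, 555-7498, 555-3799, 555-9005, 555-1059, 555-0100, 555-6265, 555-8046

item=A: mobile=555-5443 → 555-5443
item=H: mobile=NULL, home_phone=555-2977 → 555-2977
item=L: mobile=NULL, home_phone=555-7909 → 555-7909
item=M: mobile=555-1881 → 555-1881
item=N: mobile=555-7498 → 555-7498
item=P: mobile=NULL, home_phone=555-3799 → 555-3799
item=R: mobile=NULL, home_phone=555-9005 → 555-9005
item=T: mobile=555-1059 → 555-1059
item=U: mobile=NULL, home_phone=555-0100 → 555-0100
item=Y: mobile=NULL, home_phone=555-6265 → 555-6265
item=Z: mobile=NULL, home_phone=555-8046 → 555-8046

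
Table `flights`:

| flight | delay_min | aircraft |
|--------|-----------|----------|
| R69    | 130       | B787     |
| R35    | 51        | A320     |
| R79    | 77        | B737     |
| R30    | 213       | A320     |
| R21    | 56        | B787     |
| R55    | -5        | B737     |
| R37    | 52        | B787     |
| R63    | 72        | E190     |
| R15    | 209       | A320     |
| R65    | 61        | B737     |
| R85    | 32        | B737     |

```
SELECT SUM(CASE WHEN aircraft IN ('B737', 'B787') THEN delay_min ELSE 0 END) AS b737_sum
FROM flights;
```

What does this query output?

flight=R69: ✓ → 130
flight=R35: ✗
flight=R79: ✓ → 77
flight=R30: ✗
flight=R21: ✓ → 56
flight=R55: ✓ → -5
flight=R37: ✓ → 52
flight=R63: ✗
flight=R15: ✗
flight=R65: ✓ → 61
flight=R85: ✓ → 32
b737_sum = 130 + 77 + 56 + -5 + 52 + 61 + 32 = 403

403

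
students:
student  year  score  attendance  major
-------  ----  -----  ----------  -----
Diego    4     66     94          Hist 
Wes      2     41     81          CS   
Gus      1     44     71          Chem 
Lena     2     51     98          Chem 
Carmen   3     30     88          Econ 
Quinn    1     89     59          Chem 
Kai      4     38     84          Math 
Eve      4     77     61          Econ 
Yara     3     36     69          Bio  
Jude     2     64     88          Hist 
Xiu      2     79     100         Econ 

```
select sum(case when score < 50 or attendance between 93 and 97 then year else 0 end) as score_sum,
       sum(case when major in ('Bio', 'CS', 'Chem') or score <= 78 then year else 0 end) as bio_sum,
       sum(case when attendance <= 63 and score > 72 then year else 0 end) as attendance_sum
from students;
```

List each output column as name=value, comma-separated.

[score_sum: score < 50 or attendance between 93 and 97]
student=Diego: ✓ → 4
student=Wes: ✓ → 2
student=Gus: ✓ → 1
student=Lena: ✗
student=Carmen: ✓ → 3
student=Quinn: ✗
student=Kai: ✓ → 4
student=Eve: ✗
student=Yara: ✓ → 3
student=Jude: ✗
student=Xiu: ✗
score_sum = 4 + 2 + 1 + 3 + 4 + 3 = 17
—
[bio_sum: major in ('Bio', 'CS', 'Chem') or score <= 78]
student=Diego: ✓ → 4
student=Wes: ✓ → 2
student=Gus: ✓ → 1
student=Lena: ✓ → 2
student=Carmen: ✓ → 3
student=Quinn: ✓ → 1
student=Kai: ✓ → 4
student=Eve: ✓ → 4
student=Yara: ✓ → 3
student=Jude: ✓ → 2
student=Xiu: ✗
bio_sum = 4 + 2 + 1 + 2 + 3 + 1 + 4 + 4 + 3 + 2 = 26
—
[attendance_sum: attendance <= 63 and score > 72]
student=Diego: ✗
student=Wes: ✗
student=Gus: ✗
student=Lena: ✗
student=Carmen: ✗
student=Quinn: ✓ → 1
student=Kai: ✗
student=Eve: ✓ → 4
student=Yara: ✗
student=Jude: ✗
student=Xiu: ✗
attendance_sum = 1 + 4 = 5

score_sum=17, bio_sum=26, attendance_sum=5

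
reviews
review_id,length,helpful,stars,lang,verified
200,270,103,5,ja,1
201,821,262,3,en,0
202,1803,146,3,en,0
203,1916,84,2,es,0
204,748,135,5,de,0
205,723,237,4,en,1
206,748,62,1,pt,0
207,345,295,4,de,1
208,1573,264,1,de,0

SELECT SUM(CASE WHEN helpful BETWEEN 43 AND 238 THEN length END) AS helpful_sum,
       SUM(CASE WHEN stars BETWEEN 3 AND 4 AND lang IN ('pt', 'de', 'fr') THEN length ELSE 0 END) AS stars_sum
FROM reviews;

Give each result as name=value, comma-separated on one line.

[helpful_sum: helpful BETWEEN 43 AND 238]
review_id=200: ✓ → 270
review_id=201: ✗
review_id=202: ✓ → 1803
review_id=203: ✓ → 1916
review_id=204: ✓ → 748
review_id=205: ✓ → 723
review_id=206: ✓ → 748
review_id=207: ✗
review_id=208: ✗
helpful_sum = 270 + 1803 + 1916 + 748 + 723 + 748 = 6208
—
[stars_sum: stars BETWEEN 3 AND 4 AND lang IN ('pt', 'de', 'fr')]
review_id=200: ✗
review_id=201: ✗
review_id=202: ✗
review_id=203: ✗
review_id=204: ✗
review_id=205: ✗
review_id=206: ✗
review_id=207: ✓ → 345
review_id=208: ✗
stars_sum = 345

helpful_sum=6208, stars_sum=345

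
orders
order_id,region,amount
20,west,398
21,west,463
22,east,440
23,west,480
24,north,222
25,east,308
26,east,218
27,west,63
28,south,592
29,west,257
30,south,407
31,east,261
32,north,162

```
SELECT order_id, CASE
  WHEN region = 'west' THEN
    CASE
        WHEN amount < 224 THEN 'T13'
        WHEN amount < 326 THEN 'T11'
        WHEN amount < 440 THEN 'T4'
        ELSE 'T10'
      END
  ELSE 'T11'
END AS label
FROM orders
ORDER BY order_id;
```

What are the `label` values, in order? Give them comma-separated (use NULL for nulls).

order_id=20: region='west' → inner[amount < 440] → T4
order_id=21: region='west' → inner[ELSE] → T10
order_id=22: region='east' → outer ELSE → T11
order_id=23: region='west' → inner[ELSE] → T10
order_id=24: region='north' → outer ELSE → T11
order_id=25: region='east' → outer ELSE → T11
order_id=26: region='east' → outer ELSE → T11
order_id=27: region='west' → inner[amount < 224] → T13
order_id=28: region='south' → outer ELSE → T11
order_id=29: region='west' → inner[amount < 326] → T11
order_id=30: region='south' → outer ELSE → T11
order_id=31: region='east' → outer ELSE → T11
order_id=32: region='north' → outer ELSE → T11

T4, T10, T11, T10, T11, T11, T11, T13, T11, T11, T11, T11, T11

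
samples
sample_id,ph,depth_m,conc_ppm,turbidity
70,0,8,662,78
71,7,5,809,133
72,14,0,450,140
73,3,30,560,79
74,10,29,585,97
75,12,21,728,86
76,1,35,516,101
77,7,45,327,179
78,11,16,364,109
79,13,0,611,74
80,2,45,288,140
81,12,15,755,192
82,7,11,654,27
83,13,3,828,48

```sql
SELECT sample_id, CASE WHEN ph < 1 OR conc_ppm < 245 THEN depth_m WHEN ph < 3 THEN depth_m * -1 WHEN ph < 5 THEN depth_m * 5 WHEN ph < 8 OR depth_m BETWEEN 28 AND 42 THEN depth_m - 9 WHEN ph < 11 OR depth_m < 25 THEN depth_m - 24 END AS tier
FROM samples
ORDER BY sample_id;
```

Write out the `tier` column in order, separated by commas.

8, -4, -24, 150, 20, -3, -35, 36, -8, -24, -45, -9, 2, -21

sample_id=70: ph < 1 OR conc_ppm < 245 → 8
sample_id=71: ph < 8 OR depth_m BETWEEN 28 AND 42 → -4
sample_id=72: ph < 11 OR depth_m < 25 → -24
sample_id=73: ph < 5 → 150
sample_id=74: ph < 8 OR depth_m BETWEEN 28 AND 42 → 20
sample_id=75: ph < 11 OR depth_m < 25 → -3
sample_id=76: ph < 3 → -35
sample_id=77: ph < 8 OR depth_m BETWEEN 28 AND 42 → 36
sample_id=78: ph < 11 OR depth_m < 25 → -8
sample_id=79: ph < 11 OR depth_m < 25 → -24
sample_id=80: ph < 3 → -45
sample_id=81: ph < 11 OR depth_m < 25 → -9
sample_id=82: ph < 8 OR depth_m BETWEEN 28 AND 42 → 2
sample_id=83: ph < 11 OR depth_m < 25 → -21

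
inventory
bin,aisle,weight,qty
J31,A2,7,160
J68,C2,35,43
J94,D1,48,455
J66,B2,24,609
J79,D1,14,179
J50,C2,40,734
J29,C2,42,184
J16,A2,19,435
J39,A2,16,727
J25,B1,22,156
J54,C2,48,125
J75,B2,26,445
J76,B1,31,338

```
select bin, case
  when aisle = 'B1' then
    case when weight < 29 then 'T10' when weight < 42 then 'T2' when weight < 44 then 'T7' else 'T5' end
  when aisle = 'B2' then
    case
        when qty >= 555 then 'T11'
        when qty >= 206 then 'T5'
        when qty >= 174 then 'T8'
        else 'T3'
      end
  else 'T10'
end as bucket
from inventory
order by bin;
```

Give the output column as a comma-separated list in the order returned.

bin=J16: aisle='A2' → outer ELSE → T10
bin=J25: aisle='B1' → inner[weight < 29] → T10
bin=J29: aisle='C2' → outer ELSE → T10
bin=J31: aisle='A2' → outer ELSE → T10
bin=J39: aisle='A2' → outer ELSE → T10
bin=J50: aisle='C2' → outer ELSE → T10
bin=J54: aisle='C2' → outer ELSE → T10
bin=J66: aisle='B2' → inner[qty >= 555] → T11
bin=J68: aisle='C2' → outer ELSE → T10
bin=J75: aisle='B2' → inner[qty >= 206] → T5
bin=J76: aisle='B1' → inner[weight < 42] → T2
bin=J79: aisle='D1' → outer ELSE → T10
bin=J94: aisle='D1' → outer ELSE → T10

T10, T10, T10, T10, T10, T10, T10, T11, T10, T5, T2, T10, T10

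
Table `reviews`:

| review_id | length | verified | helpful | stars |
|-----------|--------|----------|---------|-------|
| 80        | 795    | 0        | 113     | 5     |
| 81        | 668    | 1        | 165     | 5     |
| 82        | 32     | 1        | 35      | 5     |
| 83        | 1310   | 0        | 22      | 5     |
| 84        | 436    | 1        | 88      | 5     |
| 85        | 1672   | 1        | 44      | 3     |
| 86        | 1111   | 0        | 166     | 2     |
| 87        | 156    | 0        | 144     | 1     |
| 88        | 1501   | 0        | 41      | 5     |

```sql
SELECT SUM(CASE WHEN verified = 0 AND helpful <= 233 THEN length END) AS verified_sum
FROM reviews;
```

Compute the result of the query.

4873

review_id=80: ✓ → 795
review_id=81: ✗
review_id=82: ✗
review_id=83: ✓ → 1310
review_id=84: ✗
review_id=85: ✗
review_id=86: ✓ → 1111
review_id=87: ✓ → 156
review_id=88: ✓ → 1501
verified_sum = 795 + 1310 + 1111 + 156 + 1501 = 4873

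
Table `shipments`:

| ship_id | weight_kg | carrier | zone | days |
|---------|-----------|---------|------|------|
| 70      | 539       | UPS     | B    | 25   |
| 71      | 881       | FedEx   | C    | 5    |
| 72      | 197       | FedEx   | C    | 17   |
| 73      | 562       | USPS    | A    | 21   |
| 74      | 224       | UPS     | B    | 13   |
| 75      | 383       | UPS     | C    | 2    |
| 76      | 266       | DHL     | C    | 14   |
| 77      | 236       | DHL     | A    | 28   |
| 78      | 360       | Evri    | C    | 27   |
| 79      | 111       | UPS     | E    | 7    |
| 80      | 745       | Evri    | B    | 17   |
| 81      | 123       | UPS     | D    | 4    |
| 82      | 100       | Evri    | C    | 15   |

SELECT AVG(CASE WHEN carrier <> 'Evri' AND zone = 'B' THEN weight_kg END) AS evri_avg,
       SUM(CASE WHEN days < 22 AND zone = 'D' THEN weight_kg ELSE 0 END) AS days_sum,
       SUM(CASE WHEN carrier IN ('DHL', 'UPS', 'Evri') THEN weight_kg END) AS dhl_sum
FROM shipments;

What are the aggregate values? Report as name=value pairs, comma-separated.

[evri_avg: carrier <> 'Evri' AND zone = 'B']
ship_id=70: ✓ → 539
ship_id=71: ✗
ship_id=72: ✗
ship_id=73: ✗
ship_id=74: ✓ → 224
ship_id=75: ✗
ship_id=76: ✗
ship_id=77: ✗
ship_id=78: ✗
ship_id=79: ✗
ship_id=80: ✗
ship_id=81: ✗
ship_id=82: ✗
evri_avg = (539 + 224) / 2 = 381.5
—
[days_sum: days < 22 AND zone = 'D']
ship_id=70: ✗
ship_id=71: ✗
ship_id=72: ✗
ship_id=73: ✗
ship_id=74: ✗
ship_id=75: ✗
ship_id=76: ✗
ship_id=77: ✗
ship_id=78: ✗
ship_id=79: ✗
ship_id=80: ✗
ship_id=81: ✓ → 123
ship_id=82: ✗
days_sum = 123
—
[dhl_sum: carrier IN ('DHL', 'UPS', 'Evri')]
ship_id=70: ✓ → 539
ship_id=71: ✗
ship_id=72: ✗
ship_id=73: ✗
ship_id=74: ✓ → 224
ship_id=75: ✓ → 383
ship_id=76: ✓ → 266
ship_id=77: ✓ → 236
ship_id=78: ✓ → 360
ship_id=79: ✓ → 111
ship_id=80: ✓ → 745
ship_id=81: ✓ → 123
ship_id=82: ✓ → 100
dhl_sum = 539 + 224 + 383 + 266 + 236 + 360 + 111 + 745 + 123 + 100 = 3087

evri_avg=381.5, days_sum=123, dhl_sum=3087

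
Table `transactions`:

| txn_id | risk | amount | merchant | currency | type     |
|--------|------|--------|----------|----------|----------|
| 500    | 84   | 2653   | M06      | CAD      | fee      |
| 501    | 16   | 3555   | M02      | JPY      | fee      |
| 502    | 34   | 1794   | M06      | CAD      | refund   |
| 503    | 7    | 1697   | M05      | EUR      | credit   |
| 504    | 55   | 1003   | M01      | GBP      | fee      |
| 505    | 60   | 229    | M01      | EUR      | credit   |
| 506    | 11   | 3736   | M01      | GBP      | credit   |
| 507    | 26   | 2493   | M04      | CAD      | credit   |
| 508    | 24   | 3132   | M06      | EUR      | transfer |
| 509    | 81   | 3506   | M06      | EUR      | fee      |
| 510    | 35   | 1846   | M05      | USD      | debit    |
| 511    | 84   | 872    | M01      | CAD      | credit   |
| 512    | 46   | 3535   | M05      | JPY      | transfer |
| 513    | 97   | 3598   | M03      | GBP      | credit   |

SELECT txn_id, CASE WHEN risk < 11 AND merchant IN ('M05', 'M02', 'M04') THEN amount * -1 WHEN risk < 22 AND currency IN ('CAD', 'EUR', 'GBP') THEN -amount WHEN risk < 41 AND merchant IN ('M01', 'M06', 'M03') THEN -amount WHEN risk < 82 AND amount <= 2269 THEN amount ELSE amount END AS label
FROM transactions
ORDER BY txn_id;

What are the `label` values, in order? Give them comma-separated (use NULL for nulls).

2653, 3555, -1794, -1697, 1003, 229, -3736, 2493, -3132, 3506, 1846, 872, 3535, 3598

txn_id=500: ELSE → 2653
txn_id=501: ELSE → 3555
txn_id=502: risk < 41 AND merchant IN ('M01', 'M06', 'M03') → -1794
txn_id=503: risk < 11 AND merchant IN ('M05', 'M02', 'M04') → -1697
txn_id=504: risk < 82 AND amount <= 2269 → 1003
txn_id=505: risk < 82 AND amount <= 2269 → 229
txn_id=506: risk < 22 AND currency IN ('CAD', 'EUR', 'GBP') → -3736
txn_id=507: ELSE → 2493
txn_id=508: risk < 41 AND merchant IN ('M01', 'M06', 'M03') → -3132
txn_id=509: ELSE → 3506
txn_id=510: risk < 82 AND amount <= 2269 → 1846
txn_id=511: ELSE → 872
txn_id=512: ELSE → 3535
txn_id=513: ELSE → 3598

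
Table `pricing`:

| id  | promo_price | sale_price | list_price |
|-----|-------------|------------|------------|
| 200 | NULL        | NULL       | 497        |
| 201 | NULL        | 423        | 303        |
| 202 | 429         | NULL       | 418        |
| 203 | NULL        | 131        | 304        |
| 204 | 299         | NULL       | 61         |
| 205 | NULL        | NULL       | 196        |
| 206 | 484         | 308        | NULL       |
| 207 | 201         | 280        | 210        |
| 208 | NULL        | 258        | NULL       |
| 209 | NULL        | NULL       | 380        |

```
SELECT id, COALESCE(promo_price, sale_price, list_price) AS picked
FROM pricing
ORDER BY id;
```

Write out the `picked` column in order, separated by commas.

id=200: promo_price=NULL, sale_price=NULL, list_price=497 → 497
id=201: promo_price=NULL, sale_price=423 → 423
id=202: promo_price=429 → 429
id=203: promo_price=NULL, sale_price=131 → 131
id=204: promo_price=299 → 299
id=205: promo_price=NULL, sale_price=NULL, list_price=196 → 196
id=206: promo_price=484 → 484
id=207: promo_price=201 → 201
id=208: promo_price=NULL, sale_price=258 → 258
id=209: promo_price=NULL, sale_price=NULL, list_price=380 → 380

497, 423, 429, 131, 299, 196, 484, 201, 258, 380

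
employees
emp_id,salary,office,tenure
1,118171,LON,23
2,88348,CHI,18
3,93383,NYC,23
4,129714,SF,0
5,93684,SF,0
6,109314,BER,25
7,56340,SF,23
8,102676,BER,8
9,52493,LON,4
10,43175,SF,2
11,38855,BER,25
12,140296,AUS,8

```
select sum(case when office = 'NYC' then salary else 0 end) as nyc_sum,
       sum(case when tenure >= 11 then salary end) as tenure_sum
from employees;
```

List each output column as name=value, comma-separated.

[nyc_sum: office = 'NYC']
emp_id=1: ✗
emp_id=2: ✗
emp_id=3: ✓ → 93383
emp_id=4: ✗
emp_id=5: ✗
emp_id=6: ✗
emp_id=7: ✗
emp_id=8: ✗
emp_id=9: ✗
emp_id=10: ✗
emp_id=11: ✗
emp_id=12: ✗
nyc_sum = 93383
—
[tenure_sum: tenure >= 11]
emp_id=1: ✓ → 118171
emp_id=2: ✓ → 88348
emp_id=3: ✓ → 93383
emp_id=4: ✗
emp_id=5: ✗
emp_id=6: ✓ → 109314
emp_id=7: ✓ → 56340
emp_id=8: ✗
emp_id=9: ✗
emp_id=10: ✗
emp_id=11: ✓ → 38855
emp_id=12: ✗
tenure_sum = 118171 + 88348 + 93383 + 109314 + 56340 + 38855 = 504411

nyc_sum=93383, tenure_sum=504411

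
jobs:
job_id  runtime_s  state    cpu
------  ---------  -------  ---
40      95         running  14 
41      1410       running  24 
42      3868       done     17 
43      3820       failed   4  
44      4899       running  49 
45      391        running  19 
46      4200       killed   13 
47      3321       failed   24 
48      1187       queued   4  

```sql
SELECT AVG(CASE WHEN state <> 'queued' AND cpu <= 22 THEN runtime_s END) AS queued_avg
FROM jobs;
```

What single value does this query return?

job_id=40: ✓ → 95
job_id=41: ✗
job_id=42: ✓ → 3868
job_id=43: ✓ → 3820
job_id=44: ✗
job_id=45: ✓ → 391
job_id=46: ✓ → 4200
job_id=47: ✗
job_id=48: ✗
queued_avg = (95 + 3868 + 3820 + 391 + 4200) / 5 = 2474.8

2474.8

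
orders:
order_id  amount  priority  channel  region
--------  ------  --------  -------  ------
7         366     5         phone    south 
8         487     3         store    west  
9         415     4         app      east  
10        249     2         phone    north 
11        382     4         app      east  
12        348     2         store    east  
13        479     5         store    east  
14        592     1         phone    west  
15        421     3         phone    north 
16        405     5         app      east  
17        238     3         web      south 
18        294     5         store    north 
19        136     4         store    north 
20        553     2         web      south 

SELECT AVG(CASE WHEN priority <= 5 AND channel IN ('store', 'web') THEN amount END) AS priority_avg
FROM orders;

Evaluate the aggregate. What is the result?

362.1428571429

order_id=7: ✗
order_id=8: ✓ → 487
order_id=9: ✗
order_id=10: ✗
order_id=11: ✗
order_id=12: ✓ → 348
order_id=13: ✓ → 479
order_id=14: ✗
order_id=15: ✗
order_id=16: ✗
order_id=17: ✓ → 238
order_id=18: ✓ → 294
order_id=19: ✓ → 136
order_id=20: ✓ → 553
priority_avg = (487 + 348 + 479 + 238 + 294 + 136 + 553) / 7 = 362.1428571429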